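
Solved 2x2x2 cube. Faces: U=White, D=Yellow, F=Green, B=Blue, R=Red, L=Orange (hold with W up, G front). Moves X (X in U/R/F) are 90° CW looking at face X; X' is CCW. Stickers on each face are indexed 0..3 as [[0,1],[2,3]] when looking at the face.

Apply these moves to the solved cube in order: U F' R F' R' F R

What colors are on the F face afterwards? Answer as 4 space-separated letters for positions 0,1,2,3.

After move 1 (U): U=WWWW F=RRGG R=BBRR B=OOBB L=GGOO
After move 2 (F'): F=RGRG U=WWBR R=YBYR D=GOYY L=GWOW
After move 3 (R): R=YYRB U=WGBG F=RORY D=GBYO B=ROWB
After move 4 (F'): F=OYRR U=WGYR R=BYGB D=WWYO L=GGOB
After move 5 (R'): R=YBBG U=WWYR F=OGRR D=WYYR B=OOWB
After move 6 (F): F=RORG U=WWBG R=YBRG D=BYYR L=GWOY
After move 7 (R): R=RYGB U=WOBG F=RYRR D=BWYO B=GOWB
Query: F face = RYRR

Answer: R Y R R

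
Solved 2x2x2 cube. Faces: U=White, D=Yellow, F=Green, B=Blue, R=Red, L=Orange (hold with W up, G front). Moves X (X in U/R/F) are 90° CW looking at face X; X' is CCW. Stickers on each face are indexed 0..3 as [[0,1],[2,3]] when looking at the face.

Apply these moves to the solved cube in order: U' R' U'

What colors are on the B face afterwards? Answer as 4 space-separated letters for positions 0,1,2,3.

Answer: G R Y B

Derivation:
After move 1 (U'): U=WWWW F=OOGG R=GGRR B=RRBB L=BBOO
After move 2 (R'): R=GRGR U=WBWR F=OWGW D=YOYG B=YRYB
After move 3 (U'): U=BRWW F=BBGW R=OWGR B=GRYB L=YROO
Query: B face = GRYB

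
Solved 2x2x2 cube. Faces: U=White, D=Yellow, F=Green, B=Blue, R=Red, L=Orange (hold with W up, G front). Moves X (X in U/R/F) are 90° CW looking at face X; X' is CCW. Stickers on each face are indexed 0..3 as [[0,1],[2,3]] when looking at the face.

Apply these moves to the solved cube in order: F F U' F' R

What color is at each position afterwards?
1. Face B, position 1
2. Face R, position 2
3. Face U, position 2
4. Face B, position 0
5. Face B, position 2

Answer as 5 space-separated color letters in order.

After move 1 (F): F=GGGG U=WWOO R=WRWR D=RRYY L=OYOY
After move 2 (F): F=GGGG U=WWYY R=OROR D=WWYY L=OROR
After move 3 (U'): U=WYWY F=ORGG R=GGOR B=ORBB L=BBOR
After move 4 (F'): F=RGOG U=WYGO R=WGWR D=BRYY L=BYOW
After move 5 (R): R=WWRG U=WGGG F=RROY D=BBYO B=ORYB
Query 1: B[1] = R
Query 2: R[2] = R
Query 3: U[2] = G
Query 4: B[0] = O
Query 5: B[2] = Y

Answer: R R G O Y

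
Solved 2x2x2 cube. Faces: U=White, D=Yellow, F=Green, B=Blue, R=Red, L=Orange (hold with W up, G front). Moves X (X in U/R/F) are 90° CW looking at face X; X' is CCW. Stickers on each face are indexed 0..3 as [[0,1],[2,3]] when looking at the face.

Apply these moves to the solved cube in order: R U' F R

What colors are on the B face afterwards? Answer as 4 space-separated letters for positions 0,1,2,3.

Answer: B R G B

Derivation:
After move 1 (R): R=RRRR U=WGWG F=GYGY D=YBYB B=WBWB
After move 2 (U'): U=GGWW F=OOGY R=GYRR B=RRWB L=WBOO
After move 3 (F): F=GOYO U=GGOB R=WYWR D=RGYB L=WYOB
After move 4 (R): R=WWRY U=GOOO F=GGYB D=RWYR B=BRGB
Query: B face = BRGB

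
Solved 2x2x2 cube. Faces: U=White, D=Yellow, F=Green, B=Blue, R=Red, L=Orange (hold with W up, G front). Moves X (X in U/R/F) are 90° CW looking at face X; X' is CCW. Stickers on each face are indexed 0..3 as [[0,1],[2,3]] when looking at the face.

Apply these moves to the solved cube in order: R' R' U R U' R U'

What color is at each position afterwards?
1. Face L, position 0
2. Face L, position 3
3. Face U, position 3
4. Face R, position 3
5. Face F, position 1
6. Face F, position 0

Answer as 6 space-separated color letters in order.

Answer: Y O W W O Y

Derivation:
After move 1 (R'): R=RRRR U=WBWB F=GWGW D=YGYG B=YBYB
After move 2 (R'): R=RRRR U=WYWY F=GBGB D=YWYW B=GBGB
After move 3 (U): U=WWYY F=RRGB R=GBRR B=OOGB L=GBOO
After move 4 (R): R=RGRB U=WRYB F=RWGW D=YGYO B=YOWB
After move 5 (U'): U=RBWY F=GBGW R=RWRB B=RGWB L=YOOO
After move 6 (R): R=RRBW U=RBWW F=GGGO D=YWYR B=YGBB
After move 7 (U'): U=BWRW F=YOGO R=GGBW B=RRBB L=YGOO
Query 1: L[0] = Y
Query 2: L[3] = O
Query 3: U[3] = W
Query 4: R[3] = W
Query 5: F[1] = O
Query 6: F[0] = Y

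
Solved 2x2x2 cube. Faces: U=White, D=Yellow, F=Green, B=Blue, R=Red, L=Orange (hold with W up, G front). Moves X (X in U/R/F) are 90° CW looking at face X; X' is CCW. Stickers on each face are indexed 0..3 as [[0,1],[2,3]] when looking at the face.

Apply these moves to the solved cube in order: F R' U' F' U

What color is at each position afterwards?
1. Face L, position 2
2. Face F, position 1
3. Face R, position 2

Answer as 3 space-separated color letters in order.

After move 1 (F): F=GGGG U=WWOO R=WRWR D=RRYY L=OYOY
After move 2 (R'): R=RRWW U=WBOB F=GWGO D=RGYG B=YBRB
After move 3 (U'): U=BBWO F=OYGO R=GWWW B=RRRB L=YBOY
After move 4 (F'): F=YOOG U=BBGW R=GWRW D=BYYG L=YOOW
After move 5 (U): U=GBWB F=GWOG R=RRRW B=YORB L=YOOW
Query 1: L[2] = O
Query 2: F[1] = W
Query 3: R[2] = R

Answer: O W R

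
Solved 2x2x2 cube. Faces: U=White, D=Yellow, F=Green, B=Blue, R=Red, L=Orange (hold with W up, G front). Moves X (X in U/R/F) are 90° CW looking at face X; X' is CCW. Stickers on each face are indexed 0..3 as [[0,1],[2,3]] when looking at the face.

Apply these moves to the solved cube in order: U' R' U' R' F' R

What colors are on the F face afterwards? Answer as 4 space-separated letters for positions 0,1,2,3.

After move 1 (U'): U=WWWW F=OOGG R=GGRR B=RRBB L=BBOO
After move 2 (R'): R=GRGR U=WBWR F=OWGW D=YOYG B=YRYB
After move 3 (U'): U=BRWW F=BBGW R=OWGR B=GRYB L=YROO
After move 4 (R'): R=WROG U=BYWG F=BRGW D=YBYW B=GROB
After move 5 (F'): F=RWBG U=BYWO R=BRYG D=ROYW L=YGOW
After move 6 (R): R=YBGR U=BWWG F=ROBW D=ROYG B=ORYB
Query: F face = ROBW

Answer: R O B W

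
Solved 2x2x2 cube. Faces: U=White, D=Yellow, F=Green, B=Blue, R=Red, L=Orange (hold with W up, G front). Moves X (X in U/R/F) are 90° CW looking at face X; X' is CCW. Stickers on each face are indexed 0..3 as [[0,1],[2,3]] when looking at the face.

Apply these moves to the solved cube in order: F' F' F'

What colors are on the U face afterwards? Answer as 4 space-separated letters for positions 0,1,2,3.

After move 1 (F'): F=GGGG U=WWRR R=YRYR D=OOYY L=OWOW
After move 2 (F'): F=GGGG U=WWYY R=OROR D=WWYY L=OROR
After move 3 (F'): F=GGGG U=WWOO R=WRWR D=RRYY L=OYOY
Query: U face = WWOO

Answer: W W O O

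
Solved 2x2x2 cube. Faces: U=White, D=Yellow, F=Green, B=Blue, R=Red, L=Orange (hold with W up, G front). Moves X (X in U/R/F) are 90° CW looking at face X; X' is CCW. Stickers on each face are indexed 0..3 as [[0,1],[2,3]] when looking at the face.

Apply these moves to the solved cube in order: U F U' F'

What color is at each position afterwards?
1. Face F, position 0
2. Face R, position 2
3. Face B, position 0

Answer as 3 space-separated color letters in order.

Answer: Y R W

Derivation:
After move 1 (U): U=WWWW F=RRGG R=BBRR B=OOBB L=GGOO
After move 2 (F): F=GRGR U=WWOG R=WBWR D=RBYY L=GYOY
After move 3 (U'): U=WGWO F=GYGR R=GRWR B=WBBB L=OOOY
After move 4 (F'): F=YRGG U=WGGW R=BRRR D=OYYY L=OOOW
Query 1: F[0] = Y
Query 2: R[2] = R
Query 3: B[0] = W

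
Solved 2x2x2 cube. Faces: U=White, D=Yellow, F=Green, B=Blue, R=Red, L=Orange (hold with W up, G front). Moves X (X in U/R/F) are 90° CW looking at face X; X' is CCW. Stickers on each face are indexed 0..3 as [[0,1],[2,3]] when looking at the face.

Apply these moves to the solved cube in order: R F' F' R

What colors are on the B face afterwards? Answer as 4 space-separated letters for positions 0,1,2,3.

After move 1 (R): R=RRRR U=WGWG F=GYGY D=YBYB B=WBWB
After move 2 (F'): F=YYGG U=WGRR R=BRYR D=OOYB L=OGOW
After move 3 (F'): F=YGYG U=WGBY R=OROR D=GWYB L=OROR
After move 4 (R): R=OORR U=WGBG F=YWYB D=GWYW B=YBGB
Query: B face = YBGB

Answer: Y B G B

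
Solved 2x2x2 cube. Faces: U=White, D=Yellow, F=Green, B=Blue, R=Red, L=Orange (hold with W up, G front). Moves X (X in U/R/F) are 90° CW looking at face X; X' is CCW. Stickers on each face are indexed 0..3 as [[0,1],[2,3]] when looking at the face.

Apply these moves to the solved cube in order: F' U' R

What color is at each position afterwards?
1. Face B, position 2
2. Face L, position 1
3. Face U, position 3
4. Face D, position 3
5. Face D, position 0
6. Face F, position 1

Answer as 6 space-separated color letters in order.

Answer: R B G Y O O

Derivation:
After move 1 (F'): F=GGGG U=WWRR R=YRYR D=OOYY L=OWOW
After move 2 (U'): U=WRWR F=OWGG R=GGYR B=YRBB L=BBOW
After move 3 (R): R=YGRG U=WWWG F=OOGY D=OBYY B=RRRB
Query 1: B[2] = R
Query 2: L[1] = B
Query 3: U[3] = G
Query 4: D[3] = Y
Query 5: D[0] = O
Query 6: F[1] = O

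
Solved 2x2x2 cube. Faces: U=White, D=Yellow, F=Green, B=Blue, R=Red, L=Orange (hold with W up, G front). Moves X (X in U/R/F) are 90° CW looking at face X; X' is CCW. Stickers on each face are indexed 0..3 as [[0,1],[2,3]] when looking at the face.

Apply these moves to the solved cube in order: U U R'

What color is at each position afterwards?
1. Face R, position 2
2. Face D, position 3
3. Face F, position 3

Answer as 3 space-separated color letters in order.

Answer: O G W

Derivation:
After move 1 (U): U=WWWW F=RRGG R=BBRR B=OOBB L=GGOO
After move 2 (U): U=WWWW F=BBGG R=OORR B=GGBB L=RROO
After move 3 (R'): R=OROR U=WBWG F=BWGW D=YBYG B=YGYB
Query 1: R[2] = O
Query 2: D[3] = G
Query 3: F[3] = W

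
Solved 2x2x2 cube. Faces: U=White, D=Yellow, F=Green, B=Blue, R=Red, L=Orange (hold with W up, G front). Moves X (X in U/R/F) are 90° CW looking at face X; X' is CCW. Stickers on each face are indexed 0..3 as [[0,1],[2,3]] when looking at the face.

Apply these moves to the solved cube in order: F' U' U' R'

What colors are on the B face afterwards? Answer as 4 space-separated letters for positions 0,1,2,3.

After move 1 (F'): F=GGGG U=WWRR R=YRYR D=OOYY L=OWOW
After move 2 (U'): U=WRWR F=OWGG R=GGYR B=YRBB L=BBOW
After move 3 (U'): U=RRWW F=BBGG R=OWYR B=GGBB L=YROW
After move 4 (R'): R=WROY U=RBWG F=BRGW D=OBYG B=YGOB
Query: B face = YGOB

Answer: Y G O B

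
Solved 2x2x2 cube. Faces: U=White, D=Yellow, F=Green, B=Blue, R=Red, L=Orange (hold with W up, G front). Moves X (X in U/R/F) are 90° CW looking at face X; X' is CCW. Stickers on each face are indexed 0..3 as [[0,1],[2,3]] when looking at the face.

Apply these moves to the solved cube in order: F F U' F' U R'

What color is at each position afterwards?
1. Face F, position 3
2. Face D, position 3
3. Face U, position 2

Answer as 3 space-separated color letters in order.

After move 1 (F): F=GGGG U=WWOO R=WRWR D=RRYY L=OYOY
After move 2 (F): F=GGGG U=WWYY R=OROR D=WWYY L=OROR
After move 3 (U'): U=WYWY F=ORGG R=GGOR B=ORBB L=BBOR
After move 4 (F'): F=RGOG U=WYGO R=WGWR D=BRYY L=BYOW
After move 5 (U): U=GWOY F=WGOG R=ORWR B=BYBB L=RGOW
After move 6 (R'): R=RROW U=GBOB F=WWOY D=BGYG B=YYRB
Query 1: F[3] = Y
Query 2: D[3] = G
Query 3: U[2] = O

Answer: Y G O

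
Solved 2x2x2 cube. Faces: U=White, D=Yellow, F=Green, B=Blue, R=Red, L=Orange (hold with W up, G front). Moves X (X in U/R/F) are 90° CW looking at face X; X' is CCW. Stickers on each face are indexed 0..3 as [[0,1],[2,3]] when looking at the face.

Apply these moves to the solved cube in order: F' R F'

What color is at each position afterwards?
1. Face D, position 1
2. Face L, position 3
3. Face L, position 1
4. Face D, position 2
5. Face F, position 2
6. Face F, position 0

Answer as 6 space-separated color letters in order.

Answer: W R G Y G O

Derivation:
After move 1 (F'): F=GGGG U=WWRR R=YRYR D=OOYY L=OWOW
After move 2 (R): R=YYRR U=WGRG F=GOGY D=OBYB B=RBWB
After move 3 (F'): F=OYGG U=WGYR R=BYOR D=WWYB L=OGOR
Query 1: D[1] = W
Query 2: L[3] = R
Query 3: L[1] = G
Query 4: D[2] = Y
Query 5: F[2] = G
Query 6: F[0] = O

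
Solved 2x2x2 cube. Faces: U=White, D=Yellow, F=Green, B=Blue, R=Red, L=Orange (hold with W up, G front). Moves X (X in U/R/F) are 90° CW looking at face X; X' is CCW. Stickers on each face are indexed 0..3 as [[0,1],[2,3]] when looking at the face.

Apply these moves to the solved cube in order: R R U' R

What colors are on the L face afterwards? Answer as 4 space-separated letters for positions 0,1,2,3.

After move 1 (R): R=RRRR U=WGWG F=GYGY D=YBYB B=WBWB
After move 2 (R): R=RRRR U=WYWY F=GBGB D=YWYW B=GBGB
After move 3 (U'): U=YYWW F=OOGB R=GBRR B=RRGB L=GBOO
After move 4 (R): R=RGRB U=YOWB F=OWGW D=YGYR B=WRYB
Query: L face = GBOO

Answer: G B O O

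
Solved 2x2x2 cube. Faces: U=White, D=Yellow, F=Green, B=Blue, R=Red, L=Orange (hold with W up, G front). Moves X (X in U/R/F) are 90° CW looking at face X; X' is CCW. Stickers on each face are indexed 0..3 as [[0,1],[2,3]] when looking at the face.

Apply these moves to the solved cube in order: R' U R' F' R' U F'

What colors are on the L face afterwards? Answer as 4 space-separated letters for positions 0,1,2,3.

Answer: W G O G

Derivation:
After move 1 (R'): R=RRRR U=WBWB F=GWGW D=YGYG B=YBYB
After move 2 (U): U=WWBB F=RRGW R=YBRR B=OOYB L=GWOO
After move 3 (R'): R=BRYR U=WYBO F=RWGB D=YRYW B=GOGB
After move 4 (F'): F=WBRG U=WYBY R=RRYR D=WOYW L=GOOB
After move 5 (R'): R=RRRY U=WGBG F=WYRY D=WBYG B=WOOB
After move 6 (U): U=BWGG F=RRRY R=WORY B=GOOB L=WYOB
After move 7 (F'): F=RYRR U=BWWR R=BOWY D=YBYG L=WGOG
Query: L face = WGOG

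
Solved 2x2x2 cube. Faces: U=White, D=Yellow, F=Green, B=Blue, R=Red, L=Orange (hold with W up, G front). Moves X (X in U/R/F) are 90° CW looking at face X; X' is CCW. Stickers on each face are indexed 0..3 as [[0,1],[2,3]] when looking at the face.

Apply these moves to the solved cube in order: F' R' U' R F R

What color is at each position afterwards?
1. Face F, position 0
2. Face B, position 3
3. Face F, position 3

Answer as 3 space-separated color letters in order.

After move 1 (F'): F=GGGG U=WWRR R=YRYR D=OOYY L=OWOW
After move 2 (R'): R=RRYY U=WBRB F=GWGR D=OGYG B=YBOB
After move 3 (U'): U=BBWR F=OWGR R=GWYY B=RROB L=YBOW
After move 4 (R): R=YGYW U=BWWR F=OGGG D=OOYR B=RRBB
After move 5 (F): F=GOGG U=BWWB R=WGRW D=YYYR L=YOOO
After move 6 (R): R=RWWG U=BOWG F=GYGR D=YBYR B=BRWB
Query 1: F[0] = G
Query 2: B[3] = B
Query 3: F[3] = R

Answer: G B R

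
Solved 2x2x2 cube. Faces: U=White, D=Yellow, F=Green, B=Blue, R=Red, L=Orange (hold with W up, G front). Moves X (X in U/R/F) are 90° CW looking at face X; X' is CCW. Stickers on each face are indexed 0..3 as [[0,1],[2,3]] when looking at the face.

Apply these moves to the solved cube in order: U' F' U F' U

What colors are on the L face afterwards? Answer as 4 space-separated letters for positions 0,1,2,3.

Answer: G G O R

Derivation:
After move 1 (U'): U=WWWW F=OOGG R=GGRR B=RRBB L=BBOO
After move 2 (F'): F=OGOG U=WWGR R=YGYR D=BOYY L=BWOW
After move 3 (U): U=GWRW F=YGOG R=RRYR B=BWBB L=OGOW
After move 4 (F'): F=GGYO U=GWRY R=ORBR D=GWYY L=OWOR
After move 5 (U): U=RGYW F=ORYO R=BWBR B=OWBB L=GGOR
Query: L face = GGOR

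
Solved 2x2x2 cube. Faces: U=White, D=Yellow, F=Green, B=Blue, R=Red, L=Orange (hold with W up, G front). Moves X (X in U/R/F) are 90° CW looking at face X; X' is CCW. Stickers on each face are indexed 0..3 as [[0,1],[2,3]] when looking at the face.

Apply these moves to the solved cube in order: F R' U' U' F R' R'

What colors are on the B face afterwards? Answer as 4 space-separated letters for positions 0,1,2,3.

After move 1 (F): F=GGGG U=WWOO R=WRWR D=RRYY L=OYOY
After move 2 (R'): R=RRWW U=WBOB F=GWGO D=RGYG B=YBRB
After move 3 (U'): U=BBWO F=OYGO R=GWWW B=RRRB L=YBOY
After move 4 (U'): U=BOBW F=YBGO R=OYWW B=GWRB L=RROY
After move 5 (F): F=GYOB U=BOYR R=BYWW D=WOYG L=RROG
After move 6 (R'): R=YWBW U=BRYG F=GOOR D=WYYB B=GWOB
After move 7 (R'): R=WWYB U=BOYG F=GROG D=WOYR B=BWYB
Query: B face = BWYB

Answer: B W Y B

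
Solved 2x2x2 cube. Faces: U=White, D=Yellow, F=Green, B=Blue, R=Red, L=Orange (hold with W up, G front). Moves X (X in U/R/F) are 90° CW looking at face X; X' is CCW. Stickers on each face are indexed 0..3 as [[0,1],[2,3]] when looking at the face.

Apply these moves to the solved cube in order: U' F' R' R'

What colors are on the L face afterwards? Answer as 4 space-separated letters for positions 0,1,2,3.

After move 1 (U'): U=WWWW F=OOGG R=GGRR B=RRBB L=BBOO
After move 2 (F'): F=OGOG U=WWGR R=YGYR D=BOYY L=BWOW
After move 3 (R'): R=GRYY U=WBGR F=OWOR D=BGYG B=YROB
After move 4 (R'): R=RYGY U=WOGY F=OBOR D=BWYR B=GRGB
Query: L face = BWOW

Answer: B W O W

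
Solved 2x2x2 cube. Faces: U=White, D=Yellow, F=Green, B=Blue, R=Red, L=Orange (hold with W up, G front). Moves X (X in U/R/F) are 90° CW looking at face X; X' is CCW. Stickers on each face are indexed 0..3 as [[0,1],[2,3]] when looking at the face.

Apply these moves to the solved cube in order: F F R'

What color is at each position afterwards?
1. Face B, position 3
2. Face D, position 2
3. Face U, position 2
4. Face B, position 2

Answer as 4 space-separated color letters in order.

After move 1 (F): F=GGGG U=WWOO R=WRWR D=RRYY L=OYOY
After move 2 (F): F=GGGG U=WWYY R=OROR D=WWYY L=OROR
After move 3 (R'): R=RROO U=WBYB F=GWGY D=WGYG B=YBWB
Query 1: B[3] = B
Query 2: D[2] = Y
Query 3: U[2] = Y
Query 4: B[2] = W

Answer: B Y Y W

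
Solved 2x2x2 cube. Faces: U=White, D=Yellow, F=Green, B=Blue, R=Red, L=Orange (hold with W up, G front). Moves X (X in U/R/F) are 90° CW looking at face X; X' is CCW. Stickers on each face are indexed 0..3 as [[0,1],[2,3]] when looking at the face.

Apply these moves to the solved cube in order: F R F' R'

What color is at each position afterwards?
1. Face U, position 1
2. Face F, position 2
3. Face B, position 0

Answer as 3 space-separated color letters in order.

Answer: W G B

Derivation:
After move 1 (F): F=GGGG U=WWOO R=WRWR D=RRYY L=OYOY
After move 2 (R): R=WWRR U=WGOG F=GRGY D=RBYB B=OBWB
After move 3 (F'): F=RYGG U=WGWR R=BWRR D=YYYB L=OGOO
After move 4 (R'): R=WRBR U=WWWO F=RGGR D=YYYG B=BBYB
Query 1: U[1] = W
Query 2: F[2] = G
Query 3: B[0] = B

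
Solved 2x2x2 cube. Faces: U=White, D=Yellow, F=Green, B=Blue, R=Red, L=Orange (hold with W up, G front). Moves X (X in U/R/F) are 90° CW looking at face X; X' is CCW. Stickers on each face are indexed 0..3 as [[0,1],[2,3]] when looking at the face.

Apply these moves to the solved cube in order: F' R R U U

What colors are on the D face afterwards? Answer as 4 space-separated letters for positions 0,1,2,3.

After move 1 (F'): F=GGGG U=WWRR R=YRYR D=OOYY L=OWOW
After move 2 (R): R=YYRR U=WGRG F=GOGY D=OBYB B=RBWB
After move 3 (R): R=RYRY U=WORY F=GBGB D=OWYR B=GBGB
After move 4 (U): U=RWYO F=RYGB R=GBRY B=OWGB L=GBOW
After move 5 (U): U=YROW F=GBGB R=OWRY B=GBGB L=RYOW
Query: D face = OWYR

Answer: O W Y R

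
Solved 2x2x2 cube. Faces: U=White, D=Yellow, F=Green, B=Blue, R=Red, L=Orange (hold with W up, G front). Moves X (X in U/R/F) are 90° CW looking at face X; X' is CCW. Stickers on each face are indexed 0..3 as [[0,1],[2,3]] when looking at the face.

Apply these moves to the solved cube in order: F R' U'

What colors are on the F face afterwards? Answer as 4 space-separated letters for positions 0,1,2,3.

After move 1 (F): F=GGGG U=WWOO R=WRWR D=RRYY L=OYOY
After move 2 (R'): R=RRWW U=WBOB F=GWGO D=RGYG B=YBRB
After move 3 (U'): U=BBWO F=OYGO R=GWWW B=RRRB L=YBOY
Query: F face = OYGO

Answer: O Y G O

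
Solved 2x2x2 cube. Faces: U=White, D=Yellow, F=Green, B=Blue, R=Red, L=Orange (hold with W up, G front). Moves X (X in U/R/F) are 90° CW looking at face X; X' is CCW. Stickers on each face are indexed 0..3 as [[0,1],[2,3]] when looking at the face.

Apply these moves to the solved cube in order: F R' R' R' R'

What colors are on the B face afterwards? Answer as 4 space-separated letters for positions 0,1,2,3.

After move 1 (F): F=GGGG U=WWOO R=WRWR D=RRYY L=OYOY
After move 2 (R'): R=RRWW U=WBOB F=GWGO D=RGYG B=YBRB
After move 3 (R'): R=RWRW U=WROY F=GBGB D=RWYO B=GBGB
After move 4 (R'): R=WWRR U=WGOG F=GRGY D=RBYB B=OBWB
After move 5 (R'): R=WRWR U=WWOO F=GGGG D=RRYY B=BBBB
Query: B face = BBBB

Answer: B B B B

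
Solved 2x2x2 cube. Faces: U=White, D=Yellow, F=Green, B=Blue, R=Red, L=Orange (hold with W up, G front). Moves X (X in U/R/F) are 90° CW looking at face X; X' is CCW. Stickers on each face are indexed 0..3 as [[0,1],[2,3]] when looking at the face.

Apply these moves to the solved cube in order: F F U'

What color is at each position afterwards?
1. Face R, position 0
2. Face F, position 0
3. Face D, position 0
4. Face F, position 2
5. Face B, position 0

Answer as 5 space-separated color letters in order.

Answer: G O W G O

Derivation:
After move 1 (F): F=GGGG U=WWOO R=WRWR D=RRYY L=OYOY
After move 2 (F): F=GGGG U=WWYY R=OROR D=WWYY L=OROR
After move 3 (U'): U=WYWY F=ORGG R=GGOR B=ORBB L=BBOR
Query 1: R[0] = G
Query 2: F[0] = O
Query 3: D[0] = W
Query 4: F[2] = G
Query 5: B[0] = O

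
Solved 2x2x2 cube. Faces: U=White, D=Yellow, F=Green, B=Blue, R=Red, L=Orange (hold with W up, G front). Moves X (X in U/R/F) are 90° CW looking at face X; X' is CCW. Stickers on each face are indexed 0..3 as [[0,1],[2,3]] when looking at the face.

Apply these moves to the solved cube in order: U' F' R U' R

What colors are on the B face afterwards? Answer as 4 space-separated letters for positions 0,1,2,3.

After move 1 (U'): U=WWWW F=OOGG R=GGRR B=RRBB L=BBOO
After move 2 (F'): F=OGOG U=WWGR R=YGYR D=BOYY L=BWOW
After move 3 (R): R=YYRG U=WGGG F=OOOY D=BBYR B=RRWB
After move 4 (U'): U=GGWG F=BWOY R=OORG B=YYWB L=RROW
After move 5 (R): R=ROGO U=GWWY F=BBOR D=BWYY B=GYGB
Query: B face = GYGB

Answer: G Y G B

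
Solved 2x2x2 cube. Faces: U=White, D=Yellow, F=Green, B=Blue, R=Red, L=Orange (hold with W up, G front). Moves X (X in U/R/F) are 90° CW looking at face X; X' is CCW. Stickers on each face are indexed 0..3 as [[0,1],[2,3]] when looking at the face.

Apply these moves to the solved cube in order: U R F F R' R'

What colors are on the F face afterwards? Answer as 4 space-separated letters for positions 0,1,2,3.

Answer: Y W Y W

Derivation:
After move 1 (U): U=WWWW F=RRGG R=BBRR B=OOBB L=GGOO
After move 2 (R): R=RBRB U=WRWG F=RYGY D=YBYO B=WOWB
After move 3 (F): F=GRYY U=WROG R=WBGB D=RRYO L=GYOB
After move 4 (F): F=YGYR U=WRBY R=OBGB D=GWYO L=GROR
After move 5 (R'): R=BBOG U=WWBW F=YRYY D=GGYR B=OOWB
After move 6 (R'): R=BGBO U=WWBO F=YWYW D=GRYY B=ROGB
Query: F face = YWYW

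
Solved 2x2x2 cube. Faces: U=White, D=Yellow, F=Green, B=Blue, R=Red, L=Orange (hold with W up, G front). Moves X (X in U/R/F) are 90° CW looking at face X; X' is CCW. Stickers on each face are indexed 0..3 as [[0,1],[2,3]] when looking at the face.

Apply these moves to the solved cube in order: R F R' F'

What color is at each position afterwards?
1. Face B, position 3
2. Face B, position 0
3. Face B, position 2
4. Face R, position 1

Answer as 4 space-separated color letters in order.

After move 1 (R): R=RRRR U=WGWG F=GYGY D=YBYB B=WBWB
After move 2 (F): F=GGYY U=WGOO R=WRGR D=RRYB L=OYOB
After move 3 (R'): R=RRWG U=WWOW F=GGYO D=RGYY B=BBRB
After move 4 (F'): F=GOGY U=WWRW R=GRRG D=YBYY L=OWOO
Query 1: B[3] = B
Query 2: B[0] = B
Query 3: B[2] = R
Query 4: R[1] = R

Answer: B B R R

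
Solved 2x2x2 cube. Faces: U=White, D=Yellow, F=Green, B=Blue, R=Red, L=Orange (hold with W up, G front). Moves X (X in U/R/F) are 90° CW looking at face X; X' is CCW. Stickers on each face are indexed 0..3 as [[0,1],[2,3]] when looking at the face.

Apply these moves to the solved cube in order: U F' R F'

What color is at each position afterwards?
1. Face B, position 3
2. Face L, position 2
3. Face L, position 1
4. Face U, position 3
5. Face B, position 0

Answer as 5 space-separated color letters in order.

After move 1 (U): U=WWWW F=RRGG R=BBRR B=OOBB L=GGOO
After move 2 (F'): F=RGRG U=WWBR R=YBYR D=GOYY L=GWOW
After move 3 (R): R=YYRB U=WGBG F=RORY D=GBYO B=ROWB
After move 4 (F'): F=OYRR U=WGYR R=BYGB D=WWYO L=GGOB
Query 1: B[3] = B
Query 2: L[2] = O
Query 3: L[1] = G
Query 4: U[3] = R
Query 5: B[0] = R

Answer: B O G R R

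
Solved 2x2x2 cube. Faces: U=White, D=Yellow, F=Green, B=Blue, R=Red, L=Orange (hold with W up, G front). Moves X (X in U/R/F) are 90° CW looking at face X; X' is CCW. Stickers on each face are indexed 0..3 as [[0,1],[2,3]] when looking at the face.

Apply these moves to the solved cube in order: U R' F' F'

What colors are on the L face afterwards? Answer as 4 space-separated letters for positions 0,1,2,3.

Answer: G B O B

Derivation:
After move 1 (U): U=WWWW F=RRGG R=BBRR B=OOBB L=GGOO
After move 2 (R'): R=BRBR U=WBWO F=RWGW D=YRYG B=YOYB
After move 3 (F'): F=WWRG U=WBBB R=RRYR D=GOYG L=GOOW
After move 4 (F'): F=WGWR U=WBRY R=ORGR D=OWYG L=GBOB
Query: L face = GBOB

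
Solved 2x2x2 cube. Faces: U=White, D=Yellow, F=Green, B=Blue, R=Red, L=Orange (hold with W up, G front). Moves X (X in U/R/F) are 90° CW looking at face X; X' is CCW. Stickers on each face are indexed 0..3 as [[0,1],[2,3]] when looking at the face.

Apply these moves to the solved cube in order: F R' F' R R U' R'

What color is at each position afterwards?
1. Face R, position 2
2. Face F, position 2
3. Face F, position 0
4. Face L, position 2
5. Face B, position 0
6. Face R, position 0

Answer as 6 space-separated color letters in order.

Answer: W G O O W R

Derivation:
After move 1 (F): F=GGGG U=WWOO R=WRWR D=RRYY L=OYOY
After move 2 (R'): R=RRWW U=WBOB F=GWGO D=RGYG B=YBRB
After move 3 (F'): F=WOGG U=WBRW R=GRRW D=YYYG L=OBOO
After move 4 (R): R=RGWR U=WORG F=WYGG D=YRYY B=WBBB
After move 5 (R): R=WRRG U=WYRG F=WRGY D=YBYW B=GBOB
After move 6 (U'): U=YGWR F=OBGY R=WRRG B=WROB L=GBOO
After move 7 (R'): R=RGWR U=YOWW F=OGGR D=YBYY B=WRBB
Query 1: R[2] = W
Query 2: F[2] = G
Query 3: F[0] = O
Query 4: L[2] = O
Query 5: B[0] = W
Query 6: R[0] = R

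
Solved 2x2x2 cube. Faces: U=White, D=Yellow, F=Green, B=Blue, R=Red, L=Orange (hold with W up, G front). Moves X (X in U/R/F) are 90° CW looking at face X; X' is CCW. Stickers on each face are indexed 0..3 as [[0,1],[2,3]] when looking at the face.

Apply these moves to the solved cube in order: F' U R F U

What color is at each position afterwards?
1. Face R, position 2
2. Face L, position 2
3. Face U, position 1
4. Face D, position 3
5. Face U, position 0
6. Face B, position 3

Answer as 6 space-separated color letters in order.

After move 1 (F'): F=GGGG U=WWRR R=YRYR D=OOYY L=OWOW
After move 2 (U): U=RWRW F=YRGG R=BBYR B=OWBB L=GGOW
After move 3 (R): R=YBRB U=RRRG F=YOGY D=OBYO B=WWWB
After move 4 (F): F=GYYO U=RRWG R=RBGB D=RYYO L=GOOB
After move 5 (U): U=WRGR F=RBYO R=WWGB B=GOWB L=GYOB
Query 1: R[2] = G
Query 2: L[2] = O
Query 3: U[1] = R
Query 4: D[3] = O
Query 5: U[0] = W
Query 6: B[3] = B

Answer: G O R O W B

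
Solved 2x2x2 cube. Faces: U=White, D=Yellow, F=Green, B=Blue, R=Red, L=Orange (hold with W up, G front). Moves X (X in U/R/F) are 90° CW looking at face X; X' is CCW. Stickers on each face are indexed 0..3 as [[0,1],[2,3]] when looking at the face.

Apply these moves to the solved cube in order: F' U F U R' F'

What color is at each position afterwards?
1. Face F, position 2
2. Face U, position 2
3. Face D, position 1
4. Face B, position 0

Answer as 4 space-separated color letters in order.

Answer: R W O Y

Derivation:
After move 1 (F'): F=GGGG U=WWRR R=YRYR D=OOYY L=OWOW
After move 2 (U): U=RWRW F=YRGG R=BBYR B=OWBB L=GGOW
After move 3 (F): F=GYGR U=RWWG R=RBWR D=YBYY L=GOOO
After move 4 (U): U=WRGW F=RBGR R=OWWR B=GOBB L=GYOO
After move 5 (R'): R=WROW U=WBGG F=RRGW D=YBYR B=YOBB
After move 6 (F'): F=RWRG U=WBWO R=BRYW D=YOYR L=GGOG
Query 1: F[2] = R
Query 2: U[2] = W
Query 3: D[1] = O
Query 4: B[0] = Y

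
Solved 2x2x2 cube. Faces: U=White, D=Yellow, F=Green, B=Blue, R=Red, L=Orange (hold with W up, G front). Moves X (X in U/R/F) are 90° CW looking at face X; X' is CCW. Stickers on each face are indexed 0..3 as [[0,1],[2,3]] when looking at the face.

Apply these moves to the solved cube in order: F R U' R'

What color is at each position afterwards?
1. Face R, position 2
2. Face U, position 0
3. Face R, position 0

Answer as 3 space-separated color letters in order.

Answer: G G R

Derivation:
After move 1 (F): F=GGGG U=WWOO R=WRWR D=RRYY L=OYOY
After move 2 (R): R=WWRR U=WGOG F=GRGY D=RBYB B=OBWB
After move 3 (U'): U=GGWO F=OYGY R=GRRR B=WWWB L=OBOY
After move 4 (R'): R=RRGR U=GWWW F=OGGO D=RYYY B=BWBB
Query 1: R[2] = G
Query 2: U[0] = G
Query 3: R[0] = R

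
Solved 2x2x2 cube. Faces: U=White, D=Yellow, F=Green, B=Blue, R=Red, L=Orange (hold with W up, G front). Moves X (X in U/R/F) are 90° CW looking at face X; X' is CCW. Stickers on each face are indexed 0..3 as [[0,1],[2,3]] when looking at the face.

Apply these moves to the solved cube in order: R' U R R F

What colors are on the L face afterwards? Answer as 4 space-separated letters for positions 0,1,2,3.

Answer: G Y O W

Derivation:
After move 1 (R'): R=RRRR U=WBWB F=GWGW D=YGYG B=YBYB
After move 2 (U): U=WWBB F=RRGW R=YBRR B=OOYB L=GWOO
After move 3 (R): R=RYRB U=WRBW F=RGGG D=YYYO B=BOWB
After move 4 (R): R=RRBY U=WGBG F=RYGO D=YWYB B=WORB
After move 5 (F): F=GROY U=WGOW R=BRGY D=BRYB L=GYOW
Query: L face = GYOW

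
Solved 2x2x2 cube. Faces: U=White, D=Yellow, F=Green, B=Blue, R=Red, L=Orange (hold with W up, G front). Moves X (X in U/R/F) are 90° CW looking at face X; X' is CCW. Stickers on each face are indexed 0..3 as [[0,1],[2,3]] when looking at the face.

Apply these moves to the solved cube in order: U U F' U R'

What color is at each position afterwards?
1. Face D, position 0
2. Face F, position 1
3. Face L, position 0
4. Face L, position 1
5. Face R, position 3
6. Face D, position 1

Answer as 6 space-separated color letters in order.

After move 1 (U): U=WWWW F=RRGG R=BBRR B=OOBB L=GGOO
After move 2 (U): U=WWWW F=BBGG R=OORR B=GGBB L=RROO
After move 3 (F'): F=BGBG U=WWOR R=YOYR D=ROYY L=RWOW
After move 4 (U): U=OWRW F=YOBG R=GGYR B=RWBB L=BGOW
After move 5 (R'): R=GRGY U=OBRR F=YWBW D=ROYG B=YWOB
Query 1: D[0] = R
Query 2: F[1] = W
Query 3: L[0] = B
Query 4: L[1] = G
Query 5: R[3] = Y
Query 6: D[1] = O

Answer: R W B G Y O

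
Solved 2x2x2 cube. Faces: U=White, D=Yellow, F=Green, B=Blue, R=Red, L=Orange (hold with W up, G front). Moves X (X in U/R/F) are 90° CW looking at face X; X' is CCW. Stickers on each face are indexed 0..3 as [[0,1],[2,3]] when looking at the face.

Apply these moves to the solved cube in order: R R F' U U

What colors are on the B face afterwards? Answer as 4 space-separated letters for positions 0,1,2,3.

Answer: B B G B

Derivation:
After move 1 (R): R=RRRR U=WGWG F=GYGY D=YBYB B=WBWB
After move 2 (R): R=RRRR U=WYWY F=GBGB D=YWYW B=GBGB
After move 3 (F'): F=BBGG U=WYRR R=WRYR D=OOYW L=OYOW
After move 4 (U): U=RWRY F=WRGG R=GBYR B=OYGB L=BBOW
After move 5 (U): U=RRYW F=GBGG R=OYYR B=BBGB L=WROW
Query: B face = BBGB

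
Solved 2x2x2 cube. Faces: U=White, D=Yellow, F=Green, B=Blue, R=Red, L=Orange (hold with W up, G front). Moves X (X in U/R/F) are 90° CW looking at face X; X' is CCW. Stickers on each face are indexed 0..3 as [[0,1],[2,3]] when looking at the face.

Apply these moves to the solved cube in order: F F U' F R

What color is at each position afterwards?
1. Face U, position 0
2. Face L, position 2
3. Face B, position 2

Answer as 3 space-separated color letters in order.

After move 1 (F): F=GGGG U=WWOO R=WRWR D=RRYY L=OYOY
After move 2 (F): F=GGGG U=WWYY R=OROR D=WWYY L=OROR
After move 3 (U'): U=WYWY F=ORGG R=GGOR B=ORBB L=BBOR
After move 4 (F): F=GOGR U=WYRB R=WGYR D=OGYY L=BWOW
After move 5 (R): R=YWRG U=WORR F=GGGY D=OBYO B=BRYB
Query 1: U[0] = W
Query 2: L[2] = O
Query 3: B[2] = Y

Answer: W O Y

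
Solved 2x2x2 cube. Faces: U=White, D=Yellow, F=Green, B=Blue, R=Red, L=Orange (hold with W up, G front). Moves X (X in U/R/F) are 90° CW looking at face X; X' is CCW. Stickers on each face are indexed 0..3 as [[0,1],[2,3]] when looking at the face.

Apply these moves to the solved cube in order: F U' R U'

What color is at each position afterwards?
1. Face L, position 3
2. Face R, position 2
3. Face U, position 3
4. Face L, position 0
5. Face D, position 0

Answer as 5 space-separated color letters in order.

After move 1 (F): F=GGGG U=WWOO R=WRWR D=RRYY L=OYOY
After move 2 (U'): U=WOWO F=OYGG R=GGWR B=WRBB L=BBOY
After move 3 (R): R=WGRG U=WYWG F=ORGY D=RBYW B=OROB
After move 4 (U'): U=YGWW F=BBGY R=ORRG B=WGOB L=OROY
Query 1: L[3] = Y
Query 2: R[2] = R
Query 3: U[3] = W
Query 4: L[0] = O
Query 5: D[0] = R

Answer: Y R W O R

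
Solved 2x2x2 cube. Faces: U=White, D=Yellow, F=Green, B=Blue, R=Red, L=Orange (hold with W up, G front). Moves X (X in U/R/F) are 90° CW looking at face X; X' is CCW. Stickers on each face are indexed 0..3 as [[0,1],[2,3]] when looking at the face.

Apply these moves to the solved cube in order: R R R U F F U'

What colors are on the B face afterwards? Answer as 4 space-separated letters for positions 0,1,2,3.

Answer: O B Y B

Derivation:
After move 1 (R): R=RRRR U=WGWG F=GYGY D=YBYB B=WBWB
After move 2 (R): R=RRRR U=WYWY F=GBGB D=YWYW B=GBGB
After move 3 (R): R=RRRR U=WBWB F=GWGW D=YGYG B=YBYB
After move 4 (U): U=WWBB F=RRGW R=YBRR B=OOYB L=GWOO
After move 5 (F): F=GRWR U=WWOW R=BBBR D=RYYG L=GYOG
After move 6 (F): F=WGRR U=WWGY R=OBWR D=BBYG L=GROY
After move 7 (U'): U=WYWG F=GRRR R=WGWR B=OBYB L=OOOY
Query: B face = OBYB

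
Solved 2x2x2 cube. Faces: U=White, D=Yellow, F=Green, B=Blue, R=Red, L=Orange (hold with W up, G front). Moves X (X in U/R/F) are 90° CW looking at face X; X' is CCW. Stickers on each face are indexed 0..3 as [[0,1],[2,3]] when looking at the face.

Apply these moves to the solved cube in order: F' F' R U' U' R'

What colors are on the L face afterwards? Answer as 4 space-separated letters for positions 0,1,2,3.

Answer: O O O R

Derivation:
After move 1 (F'): F=GGGG U=WWRR R=YRYR D=OOYY L=OWOW
After move 2 (F'): F=GGGG U=WWYY R=OROR D=WWYY L=OROR
After move 3 (R): R=OORR U=WGYG F=GWGY D=WBYB B=YBWB
After move 4 (U'): U=GGWY F=ORGY R=GWRR B=OOWB L=YBOR
After move 5 (U'): U=GYGW F=YBGY R=ORRR B=GWWB L=OOOR
After move 6 (R'): R=RROR U=GWGG F=YYGW D=WBYY B=BWBB
Query: L face = OOOR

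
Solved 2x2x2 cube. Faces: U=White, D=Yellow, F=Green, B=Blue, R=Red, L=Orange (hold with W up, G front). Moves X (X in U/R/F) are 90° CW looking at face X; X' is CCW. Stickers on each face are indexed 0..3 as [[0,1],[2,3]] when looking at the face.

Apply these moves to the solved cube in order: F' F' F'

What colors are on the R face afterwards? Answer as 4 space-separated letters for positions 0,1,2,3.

Answer: W R W R

Derivation:
After move 1 (F'): F=GGGG U=WWRR R=YRYR D=OOYY L=OWOW
After move 2 (F'): F=GGGG U=WWYY R=OROR D=WWYY L=OROR
After move 3 (F'): F=GGGG U=WWOO R=WRWR D=RRYY L=OYOY
Query: R face = WRWR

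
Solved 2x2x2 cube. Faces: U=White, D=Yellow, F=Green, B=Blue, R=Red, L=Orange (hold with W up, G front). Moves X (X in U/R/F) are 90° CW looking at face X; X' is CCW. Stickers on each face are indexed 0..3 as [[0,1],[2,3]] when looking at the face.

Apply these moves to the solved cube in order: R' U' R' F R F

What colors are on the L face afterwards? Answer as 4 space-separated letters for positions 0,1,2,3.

After move 1 (R'): R=RRRR U=WBWB F=GWGW D=YGYG B=YBYB
After move 2 (U'): U=BBWW F=OOGW R=GWRR B=RRYB L=YBOO
After move 3 (R'): R=WRGR U=BYWR F=OBGW D=YOYW B=GRGB
After move 4 (F): F=GOWB U=BYOB R=WRRR D=GWYW L=YYOO
After move 5 (R): R=RWRR U=BOOB F=GWWW D=GGYG B=BRYB
After move 6 (F): F=WGWW U=BOOY R=OWBR D=RRYG L=YGOG
Query: L face = YGOG

Answer: Y G O G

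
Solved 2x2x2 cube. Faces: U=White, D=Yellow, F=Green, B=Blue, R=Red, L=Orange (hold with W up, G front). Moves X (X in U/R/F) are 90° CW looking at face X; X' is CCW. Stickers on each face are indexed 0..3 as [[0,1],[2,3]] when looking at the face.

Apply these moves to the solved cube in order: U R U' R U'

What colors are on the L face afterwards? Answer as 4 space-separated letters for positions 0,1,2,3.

After move 1 (U): U=WWWW F=RRGG R=BBRR B=OOBB L=GGOO
After move 2 (R): R=RBRB U=WRWG F=RYGY D=YBYO B=WOWB
After move 3 (U'): U=RGWW F=GGGY R=RYRB B=RBWB L=WOOO
After move 4 (R): R=RRBY U=RGWY F=GBGO D=YWYR B=WBGB
After move 5 (U'): U=GYRW F=WOGO R=GBBY B=RRGB L=WBOO
Query: L face = WBOO

Answer: W B O O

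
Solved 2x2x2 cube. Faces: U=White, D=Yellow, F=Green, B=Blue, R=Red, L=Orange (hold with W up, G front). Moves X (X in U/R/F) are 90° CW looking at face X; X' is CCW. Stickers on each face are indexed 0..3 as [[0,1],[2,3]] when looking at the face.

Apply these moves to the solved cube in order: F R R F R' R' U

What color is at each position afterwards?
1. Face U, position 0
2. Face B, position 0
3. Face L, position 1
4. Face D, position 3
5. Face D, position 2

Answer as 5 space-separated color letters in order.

Answer: Y O G Y Y

Derivation:
After move 1 (F): F=GGGG U=WWOO R=WRWR D=RRYY L=OYOY
After move 2 (R): R=WWRR U=WGOG F=GRGY D=RBYB B=OBWB
After move 3 (R): R=RWRW U=WROY F=GBGB D=RWYO B=GBGB
After move 4 (F): F=GGBB U=WRYY R=OWYW D=RRYO L=OROW
After move 5 (R'): R=WWOY U=WGYG F=GRBY D=RGYB B=OBRB
After move 6 (R'): R=WYWO U=WRYO F=GGBG D=RRYY B=BBGB
After move 7 (U): U=YWOR F=WYBG R=BBWO B=ORGB L=GGOW
Query 1: U[0] = Y
Query 2: B[0] = O
Query 3: L[1] = G
Query 4: D[3] = Y
Query 5: D[2] = Y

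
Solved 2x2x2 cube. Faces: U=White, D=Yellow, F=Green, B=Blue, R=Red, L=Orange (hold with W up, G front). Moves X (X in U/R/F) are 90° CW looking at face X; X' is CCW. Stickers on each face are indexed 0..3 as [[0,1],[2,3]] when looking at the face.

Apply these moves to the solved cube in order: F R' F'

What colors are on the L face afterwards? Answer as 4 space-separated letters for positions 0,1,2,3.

Answer: O B O O

Derivation:
After move 1 (F): F=GGGG U=WWOO R=WRWR D=RRYY L=OYOY
After move 2 (R'): R=RRWW U=WBOB F=GWGO D=RGYG B=YBRB
After move 3 (F'): F=WOGG U=WBRW R=GRRW D=YYYG L=OBOO
Query: L face = OBOO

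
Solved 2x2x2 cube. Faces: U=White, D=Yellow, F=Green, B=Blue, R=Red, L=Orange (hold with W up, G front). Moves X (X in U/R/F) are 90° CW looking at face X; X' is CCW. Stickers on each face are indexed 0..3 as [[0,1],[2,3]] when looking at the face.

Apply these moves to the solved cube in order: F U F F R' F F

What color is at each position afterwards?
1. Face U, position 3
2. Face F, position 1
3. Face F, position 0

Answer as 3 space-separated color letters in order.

Answer: W R R

Derivation:
After move 1 (F): F=GGGG U=WWOO R=WRWR D=RRYY L=OYOY
After move 2 (U): U=OWOW F=WRGG R=BBWR B=OYBB L=GGOY
After move 3 (F): F=GWGR U=OWYG R=OBWR D=WBYY L=GROR
After move 4 (F): F=GGRW U=OWRR R=YBGR D=WOYY L=GWOB
After move 5 (R'): R=BRYG U=OBRO F=GWRR D=WGYW B=YYOB
After move 6 (F): F=RGRW U=OBBW R=RROG D=YBYW L=GWOG
After move 7 (F): F=RRWG U=OBGW R=BRWG D=ORYW L=GYOB
Query 1: U[3] = W
Query 2: F[1] = R
Query 3: F[0] = R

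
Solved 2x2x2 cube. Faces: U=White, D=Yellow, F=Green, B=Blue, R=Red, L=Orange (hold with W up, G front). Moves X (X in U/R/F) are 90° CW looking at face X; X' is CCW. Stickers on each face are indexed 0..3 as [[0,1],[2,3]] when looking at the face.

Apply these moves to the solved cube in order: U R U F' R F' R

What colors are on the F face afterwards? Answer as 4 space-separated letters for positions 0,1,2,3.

Answer: O G B G

Derivation:
After move 1 (U): U=WWWW F=RRGG R=BBRR B=OOBB L=GGOO
After move 2 (R): R=RBRB U=WRWG F=RYGY D=YBYO B=WOWB
After move 3 (U): U=WWGR F=RBGY R=WORB B=GGWB L=RYOO
After move 4 (F'): F=BYRG U=WWWR R=BOYB D=YOYO L=RROG
After move 5 (R): R=YBBO U=WYWG F=BORO D=YWYG B=RGWB
After move 6 (F'): F=OOBR U=WYYB R=WBYO D=RGYG L=RGOW
After move 7 (R): R=YWOB U=WOYR F=OGBG D=RWYR B=BGYB
Query: F face = OGBG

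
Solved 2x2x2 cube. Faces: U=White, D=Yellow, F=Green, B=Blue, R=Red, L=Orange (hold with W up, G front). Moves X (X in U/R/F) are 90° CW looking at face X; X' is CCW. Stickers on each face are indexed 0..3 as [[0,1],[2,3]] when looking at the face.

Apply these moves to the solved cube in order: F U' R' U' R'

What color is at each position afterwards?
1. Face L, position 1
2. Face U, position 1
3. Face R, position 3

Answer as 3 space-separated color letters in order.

After move 1 (F): F=GGGG U=WWOO R=WRWR D=RRYY L=OYOY
After move 2 (U'): U=WOWO F=OYGG R=GGWR B=WRBB L=BBOY
After move 3 (R'): R=GRGW U=WBWW F=OOGO D=RYYG B=YRRB
After move 4 (U'): U=BWWW F=BBGO R=OOGW B=GRRB L=YROY
After move 5 (R'): R=OWOG U=BRWG F=BWGW D=RBYO B=GRYB
Query 1: L[1] = R
Query 2: U[1] = R
Query 3: R[3] = G

Answer: R R G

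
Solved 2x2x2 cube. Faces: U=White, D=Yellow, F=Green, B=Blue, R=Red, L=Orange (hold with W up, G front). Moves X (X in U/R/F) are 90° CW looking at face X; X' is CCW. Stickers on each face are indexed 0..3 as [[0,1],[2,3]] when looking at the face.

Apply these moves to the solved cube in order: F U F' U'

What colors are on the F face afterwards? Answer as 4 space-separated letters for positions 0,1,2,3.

Answer: G W W G

Derivation:
After move 1 (F): F=GGGG U=WWOO R=WRWR D=RRYY L=OYOY
After move 2 (U): U=OWOW F=WRGG R=BBWR B=OYBB L=GGOY
After move 3 (F'): F=RGWG U=OWBW R=RBRR D=GYYY L=GWOO
After move 4 (U'): U=WWOB F=GWWG R=RGRR B=RBBB L=OYOO
Query: F face = GWWG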